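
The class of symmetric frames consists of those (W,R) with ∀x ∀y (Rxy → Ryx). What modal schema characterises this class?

q → □◇q

A defining formula is q → □◇q (the B axiom).
Suppose q→□◇q is valid. Take Rxy and set V(q)={x}. Then q at x, so □◇q at x, so ◇q at y, so some z with Ryz has q; z=x, i.e. Ryx.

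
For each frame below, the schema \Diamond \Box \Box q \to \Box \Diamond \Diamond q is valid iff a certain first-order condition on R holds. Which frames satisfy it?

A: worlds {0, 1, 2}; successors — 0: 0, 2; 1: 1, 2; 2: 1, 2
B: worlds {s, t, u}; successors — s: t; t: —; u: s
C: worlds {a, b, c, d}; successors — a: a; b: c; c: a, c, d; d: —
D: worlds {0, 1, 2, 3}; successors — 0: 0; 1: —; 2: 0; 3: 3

This is the axiom for a generalized confluence (Geach) condition; its first-order frame correspondent is \forall x \forall y \forall z ((xRy \wedge xRz) \to \exists w (y R^2 w \wedge z R^2 w)).
A: ✓.
B: fails — sRt, sRt but no w with tR²w and tR²w.
C: fails — cRa, cRd but no w with aR²w and dR²w.
D: ✓.

A, D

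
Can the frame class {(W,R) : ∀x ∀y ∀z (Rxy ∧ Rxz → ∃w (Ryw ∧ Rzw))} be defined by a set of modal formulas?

Yes, by ◇□q → □◇q

The condition is convergence. A defining modal formula is ◇□q → □◇q.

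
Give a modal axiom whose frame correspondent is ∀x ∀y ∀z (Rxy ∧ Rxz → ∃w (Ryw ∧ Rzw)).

A defining formula is ◇□ψ → □◇ψ (the .2 axiom).
Suppose ◇□ψ→□◇ψ is valid. Take Rxy, Rxz and set V(ψ)={w : Ryw}. Then □ψ at y so ◇□ψ at x, so □◇ψ at x, so ◇ψ at z, giving w with Rzw and Ryw.

◇□ψ → □◇ψ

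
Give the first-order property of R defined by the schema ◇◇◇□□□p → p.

∀x ∀y (xR³y → ∃w (yR³w ∧ x = w))

This is a Sahlqvist (Geach-type) schema ◇^3□^3p → □^0◇^0p.
First-order correspondent: ∀x ∀y (xR³y → ∃w (yR³w ∧ x = w)).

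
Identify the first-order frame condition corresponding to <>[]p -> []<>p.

convergence: forall x forall y forall z (Rxy & Rxz -> exists w (Ryw & Rzw))

This schema is the .2 axiom.
It corresponds to convergence: forall x forall y forall z (Rxy & Rxz -> exists w (Ryw & Rzw)).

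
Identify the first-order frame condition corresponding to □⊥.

□⊥ is valid iff no world has any successor (otherwise □⊥ fails at any world with one).
Conversely, on a frame with emptiness of R the schema holds at every world under every valuation.
So the correspondent is emptiness of R.

emptiness of R: ∀x ∀y ¬Rxy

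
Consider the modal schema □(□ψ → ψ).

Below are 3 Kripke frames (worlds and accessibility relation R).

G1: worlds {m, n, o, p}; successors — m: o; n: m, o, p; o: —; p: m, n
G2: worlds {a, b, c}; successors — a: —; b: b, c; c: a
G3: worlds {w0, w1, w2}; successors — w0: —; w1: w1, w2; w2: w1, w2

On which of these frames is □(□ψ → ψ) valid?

G3

Frame correspondent (Sahlqvist): ∀x ∀y (Rxy → Ryy) — i.e. shift-reflexivity.
G1: fails — Rpm but not Rmm.
G2: fails — Rca but not Raa.
G3: satisfies the condition.
Valid on: G3.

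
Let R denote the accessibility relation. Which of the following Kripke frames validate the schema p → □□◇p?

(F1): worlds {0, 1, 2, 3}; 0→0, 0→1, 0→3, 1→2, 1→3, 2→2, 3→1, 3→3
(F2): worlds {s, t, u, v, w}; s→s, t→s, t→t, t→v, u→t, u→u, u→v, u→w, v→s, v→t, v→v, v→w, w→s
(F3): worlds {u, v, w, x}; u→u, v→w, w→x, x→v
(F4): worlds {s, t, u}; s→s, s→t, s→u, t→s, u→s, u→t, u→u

The schema corresponds to a generalized confluence (Geach) condition: ∀x ∀z (xR²z → ∃w (x = w ∧ zRw)).
(F1): fails — 0R²1 but no w with 0=w and 1Rw.
(F2): fails — tR²s but no w* with t=w* and sRw*.
(F3): ✓.
(F4): fails — tR²t but no w with t=w and tRw.
Valid on: (F3).

(F3)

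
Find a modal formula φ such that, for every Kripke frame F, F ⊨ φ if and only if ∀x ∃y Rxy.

The condition is seriality. The D schema □r → ◇r defines it.
Suppose □r→◇r is valid. At any x set V(r)=W. Then □r at x, so ◇r at x, so x has a successor.

□r → ◇r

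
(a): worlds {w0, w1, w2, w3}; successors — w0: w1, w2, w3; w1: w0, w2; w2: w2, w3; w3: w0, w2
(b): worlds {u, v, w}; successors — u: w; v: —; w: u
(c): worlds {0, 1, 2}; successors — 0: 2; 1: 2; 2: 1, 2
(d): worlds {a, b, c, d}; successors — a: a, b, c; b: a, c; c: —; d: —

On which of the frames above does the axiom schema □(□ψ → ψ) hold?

none

The schema corresponds to shift-reflexivity: ∀x ∀y (Rxy → Ryy).
(a): fails — Rw1w0 but not Rw0w0.
(b): fails — Rwu but not Ruu.
(c): fails — R21 but not R11.
(d): fails — Rbc but not Rcc.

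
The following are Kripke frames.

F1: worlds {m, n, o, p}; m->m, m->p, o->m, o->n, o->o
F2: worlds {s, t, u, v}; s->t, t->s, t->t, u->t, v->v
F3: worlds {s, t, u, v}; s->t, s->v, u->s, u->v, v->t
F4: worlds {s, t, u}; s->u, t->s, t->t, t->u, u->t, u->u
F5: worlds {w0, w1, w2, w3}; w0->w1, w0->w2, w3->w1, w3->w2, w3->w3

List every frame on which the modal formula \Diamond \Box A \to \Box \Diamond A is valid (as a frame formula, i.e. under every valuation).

Frame correspondent (Sahlqvist): \forall x \forall y \forall z (Rxy \wedge Rxz \to \exists w (Ryw \wedge Rzw)) — i.e. convergence.
F1: fails — Rmm and Rmp but m and p have no common successor.
F2: satisfies the condition.
F3: fails — Rsv and Rst but v and t have no common successor.
F4: satisfies the condition.
F5: fails — Rw0w1 and Rw0w1 but w1 and w1 have no common successor.

F2, F4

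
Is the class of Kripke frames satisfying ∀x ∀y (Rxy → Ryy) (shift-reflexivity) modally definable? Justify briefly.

Yes, by □(□r → r)

Yes: it is shift-reflexivity, defined by the T□ schema □(□r → r).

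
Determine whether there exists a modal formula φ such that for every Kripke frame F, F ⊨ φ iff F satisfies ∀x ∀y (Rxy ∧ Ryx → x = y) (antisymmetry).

Modal frame validity is preserved under surjective bounded morphisms.
The 6-cycle (worlds w0,w1,w2,w3,w4,w5 with w0→w1→w2→w3→w4→w5→w0) is antisymmetric. Sending even-indexed worlds to s and odd-indexed worlds to t is a surjective bounded morphism onto the two-world frame with s↔t, which is not antisymmetric.
So the class is not modally definable.

Not definable by any modal formula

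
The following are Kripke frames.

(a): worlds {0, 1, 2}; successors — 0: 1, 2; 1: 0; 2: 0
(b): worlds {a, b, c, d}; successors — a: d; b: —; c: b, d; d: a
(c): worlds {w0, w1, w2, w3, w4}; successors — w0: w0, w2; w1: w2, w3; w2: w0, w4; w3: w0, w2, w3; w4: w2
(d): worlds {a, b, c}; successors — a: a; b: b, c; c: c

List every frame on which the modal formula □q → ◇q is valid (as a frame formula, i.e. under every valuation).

The schema corresponds to seriality: ∀x ∃y Rxy.
(a): ✓.
(b): fails — world b has no successor.
(c): ✓.
(d): ✓.

(a), (c), (d)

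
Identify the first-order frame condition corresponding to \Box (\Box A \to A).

This is the T□ axiom.
It corresponds to shift-reflexivity: \forall x \forall y (Rxy \to Ryy).

shift-reflexivity: \forall x \forall y (Rxy \to Ryy)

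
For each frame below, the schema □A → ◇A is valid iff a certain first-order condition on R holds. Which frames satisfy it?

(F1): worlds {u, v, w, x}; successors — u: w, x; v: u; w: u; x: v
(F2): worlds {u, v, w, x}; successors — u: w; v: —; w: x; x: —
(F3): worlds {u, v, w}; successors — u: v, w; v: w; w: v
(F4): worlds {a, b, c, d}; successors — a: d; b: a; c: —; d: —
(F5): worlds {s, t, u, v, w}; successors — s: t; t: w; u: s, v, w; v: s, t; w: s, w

(F1), (F3), (F5)

The schema corresponds to seriality: ∀x ∃y Rxy.
(F1): holds.
(F2): fails — world v has no successor.
(F3): holds.
(F4): fails — world c has no successor.
(F5): holds.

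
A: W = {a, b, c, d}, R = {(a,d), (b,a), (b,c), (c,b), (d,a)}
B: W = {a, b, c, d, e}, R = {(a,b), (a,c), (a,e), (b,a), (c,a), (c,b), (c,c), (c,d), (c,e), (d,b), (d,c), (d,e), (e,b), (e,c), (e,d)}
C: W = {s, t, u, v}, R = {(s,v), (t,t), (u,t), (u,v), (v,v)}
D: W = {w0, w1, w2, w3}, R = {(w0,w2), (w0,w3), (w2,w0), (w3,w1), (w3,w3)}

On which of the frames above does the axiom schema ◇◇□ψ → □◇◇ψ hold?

This is the axiom for a generalized confluence (Geach) condition; its first-order frame correspondent is ∀x ∀y ∀z ((xR²y ∧ xRz) → ∃w (yRw ∧ zR²w)).
A: ✓.
B: fails — aR²b, aRb but no w with bRw and bR²w.
C: fails — uR²t, uRv but no w with tRw and vR²w.
D: fails — w0R²w1, w0Rw2 but no w with w1Rw and w2R²w.

A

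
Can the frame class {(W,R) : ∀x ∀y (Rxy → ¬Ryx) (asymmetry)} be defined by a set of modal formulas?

No — not modally definable

If a class were modally definable it would be closed under surjective bounded morphisms (Goldblatt–Thomason).
The 3-cycle (worlds a,b,c with a→b→c→a) is asymmetric. Mapping every world to a single reflexive point • is a surjective bounded morphism, and the reflexive point is not asymmetric (R•• but asymmetry requires ¬R••).
Hence asymmetry is not modally definable.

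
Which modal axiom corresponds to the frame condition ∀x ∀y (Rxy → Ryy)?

This is shift-reflexivity; the standard corresponding axiom is T□: □(□q → q).
Suppose □(□q→q) is valid. Take Rxy and set V(q)={w : Ryw}. Then at y, □q holds; since □(□q→q) at x, □q→q at y, so q at y, i.e. Ryy.

□(□q → q)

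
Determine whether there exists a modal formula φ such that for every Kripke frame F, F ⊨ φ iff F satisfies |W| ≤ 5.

Any modally definable frame class is closed under disjoint unions.
Any modal formula valid on each of 6 disjoint one-world frames is valid on their disjoint union (validity is preserved under disjoint unions). Each one-world frame has |W|=1≤5, but the union has |W|=6.
So no modal formula (or set of formulas) defines exactly the |W|≤5 frames.

Not modally definable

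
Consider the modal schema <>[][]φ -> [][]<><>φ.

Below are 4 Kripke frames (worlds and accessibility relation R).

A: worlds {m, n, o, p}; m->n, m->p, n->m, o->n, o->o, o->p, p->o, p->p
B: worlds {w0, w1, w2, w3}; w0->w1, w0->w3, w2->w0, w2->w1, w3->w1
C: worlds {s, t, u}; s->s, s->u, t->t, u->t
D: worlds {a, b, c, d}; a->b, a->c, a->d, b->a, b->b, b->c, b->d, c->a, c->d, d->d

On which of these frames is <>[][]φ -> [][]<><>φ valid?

Frame correspondent (Sahlqvist): forall x forall y forall z ((xRy & x R^2 z) -> exists w (y R^2 w & z R^2 w)) — i.e. a generalized confluence (Geach) condition.
A: holds.
B: fails — w0Rw1, w0R²w1 but no w with w1R²w and w1R²w.
C: holds.
D: holds.
Valid on: A, C, D.

A, C, D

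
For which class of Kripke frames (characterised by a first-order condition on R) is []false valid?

□⊥ is valid iff no world has any successor (otherwise □⊥ fails at any world with one).
Conversely, any frame satisfying forall x forall y ~Rxy validates the schema.
So the correspondent is emptiness of R.

emptiness of R: forall x forall y ~Rxy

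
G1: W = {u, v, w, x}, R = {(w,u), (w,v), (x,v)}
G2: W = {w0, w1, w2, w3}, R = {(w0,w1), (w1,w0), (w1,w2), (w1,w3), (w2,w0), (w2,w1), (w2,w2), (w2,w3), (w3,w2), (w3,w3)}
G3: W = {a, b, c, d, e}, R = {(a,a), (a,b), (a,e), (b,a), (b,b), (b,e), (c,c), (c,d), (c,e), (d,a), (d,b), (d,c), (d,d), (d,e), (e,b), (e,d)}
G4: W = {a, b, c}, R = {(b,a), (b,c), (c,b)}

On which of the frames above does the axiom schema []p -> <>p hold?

G2, G3

This is the axiom for seriality; its first-order frame correspondent is forall x exists y Rxy.
G1: fails — world u has no successor.
G2: condition met.
G3: condition met.
G4: fails — world a has no successor.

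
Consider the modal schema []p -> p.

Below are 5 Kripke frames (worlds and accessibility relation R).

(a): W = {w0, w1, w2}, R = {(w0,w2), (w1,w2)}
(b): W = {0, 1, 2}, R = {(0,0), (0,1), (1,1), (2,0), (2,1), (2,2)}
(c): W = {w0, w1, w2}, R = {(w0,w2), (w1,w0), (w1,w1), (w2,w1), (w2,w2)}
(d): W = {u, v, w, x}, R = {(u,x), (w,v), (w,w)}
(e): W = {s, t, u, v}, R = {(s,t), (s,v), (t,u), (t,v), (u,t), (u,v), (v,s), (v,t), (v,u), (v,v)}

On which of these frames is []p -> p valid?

Frame correspondent (Sahlqvist): forall x Rxx — i.e. reflexivity.
(a): fails — world w0 does not see itself.
(b): satisfies the condition.
(c): fails — world w0 does not see itself.
(d): fails — world u does not see itself.
(e): fails — world s does not see itself.

(b)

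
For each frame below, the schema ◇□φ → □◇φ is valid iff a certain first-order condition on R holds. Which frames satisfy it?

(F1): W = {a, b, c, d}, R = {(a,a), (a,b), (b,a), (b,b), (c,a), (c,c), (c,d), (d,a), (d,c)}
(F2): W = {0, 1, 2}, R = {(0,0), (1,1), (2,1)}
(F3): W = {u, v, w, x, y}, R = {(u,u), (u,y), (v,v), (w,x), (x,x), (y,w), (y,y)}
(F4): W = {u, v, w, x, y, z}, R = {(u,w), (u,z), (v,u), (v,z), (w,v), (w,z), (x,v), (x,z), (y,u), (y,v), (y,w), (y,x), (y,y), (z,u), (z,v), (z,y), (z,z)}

(F1), (F2), (F4)

The schema corresponds to convergence: ∀x ∀y ∀z (Rxy ∧ Rxz → ∃w (Ryw ∧ Rzw)).
(F1): ✓.
(F2): ✓.
(F3): fails — Ryy and Ryw but y and w have no common successor.
(F4): ✓.
Valid on: (F1), (F2), (F4).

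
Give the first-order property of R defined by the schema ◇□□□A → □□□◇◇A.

This is a Sahlqvist (Geach-type) schema ◇^1□^3A → □^3◇^2A.
Minimal-valuation argument: fix x; take any y with xR^1y and any z with xR^3z. Set V(A) to the set of worlds R-reachable from y in exactly 3 steps. Then □^3A holds at y, so the antecedent holds at x; validity forces ◇^2A at z, giving a w with zR^2w and yR^3w.
First-order correspondent: ∀x ∀y ∀z ((xRy ∧ xR³z) → ∃w (yR³w ∧ zR²w)).

∀x ∀y ∀z ((xRy ∧ xR³z) → ∃w (yR³w ∧ zR²w))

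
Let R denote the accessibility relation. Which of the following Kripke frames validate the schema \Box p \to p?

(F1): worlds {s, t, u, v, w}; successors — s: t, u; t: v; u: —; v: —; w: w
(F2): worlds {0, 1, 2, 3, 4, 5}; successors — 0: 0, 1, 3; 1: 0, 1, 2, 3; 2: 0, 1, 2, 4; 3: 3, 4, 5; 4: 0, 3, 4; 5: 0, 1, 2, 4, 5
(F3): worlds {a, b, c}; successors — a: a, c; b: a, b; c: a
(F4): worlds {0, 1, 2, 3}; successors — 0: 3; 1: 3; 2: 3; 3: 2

(F2)

This is the axiom for reflexivity; its first-order frame correspondent is \forall x Rxx.
(F1): fails — world s does not see itself.
(F2): condition met.
(F3): fails — world c does not see itself.
(F4): fails — world 0 does not see itself.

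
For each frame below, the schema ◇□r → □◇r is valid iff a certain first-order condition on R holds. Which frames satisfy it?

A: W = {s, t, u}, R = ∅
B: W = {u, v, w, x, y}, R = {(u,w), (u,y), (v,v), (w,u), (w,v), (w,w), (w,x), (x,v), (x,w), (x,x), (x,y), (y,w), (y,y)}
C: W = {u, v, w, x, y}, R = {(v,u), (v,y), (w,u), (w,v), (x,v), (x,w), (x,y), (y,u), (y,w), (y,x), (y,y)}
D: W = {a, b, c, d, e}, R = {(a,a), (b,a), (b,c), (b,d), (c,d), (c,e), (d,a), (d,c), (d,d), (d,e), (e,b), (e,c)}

A

The schema corresponds to convergence: ∀x ∀y ∀z (Rxy ∧ Rxz → ∃w (Ryw ∧ Rzw)).
A: holds.
B: fails — Rwu and Rwv but u and v have no common successor.
C: fails — Rvu and Rvu but u and u have no common successor.
D: fails — Rbc and Rba but c and a have no common successor.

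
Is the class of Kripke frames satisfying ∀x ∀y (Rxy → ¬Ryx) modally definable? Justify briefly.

No — not modally definable

Modal frame validity is preserved under surjective bounded morphisms.
The 3-cycle (worlds a,b,c with a→b→c→a) is asymmetric. Mapping every world to a single reflexive point • is a surjective bounded morphism, and the reflexive point is not asymmetric (R•• but asymmetry requires ¬R••).
So no modal formula (or set of formulas) defines exactly the asymmetric frames.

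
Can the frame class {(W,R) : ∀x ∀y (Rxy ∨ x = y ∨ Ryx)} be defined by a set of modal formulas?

No

Any modally definable frame class is closed under disjoint unions.
Take 4 disjoint single-world reflexive frames: each is trivially connected, but their disjoint union has 4 worlds with no edge between distinct components, so it is not connected.
Hence connectedness of R is not modally definable.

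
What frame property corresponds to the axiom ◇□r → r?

Symmetry

This schema is equivalent to the B axiom r → □◇r.
Its frame correspondent is symmetry — ∀x ∀y (Rxy → Ryx).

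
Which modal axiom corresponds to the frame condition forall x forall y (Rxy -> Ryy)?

□(□q → q)

This is shift-reflexivity; the standard corresponding axiom is T□: □(□q → q).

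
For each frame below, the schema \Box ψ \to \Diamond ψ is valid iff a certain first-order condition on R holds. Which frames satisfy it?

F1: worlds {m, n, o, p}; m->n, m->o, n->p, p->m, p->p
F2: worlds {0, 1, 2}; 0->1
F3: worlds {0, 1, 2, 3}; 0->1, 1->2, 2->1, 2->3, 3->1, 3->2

Frame correspondent (Sahlqvist): \forall x \exists y Rxy — i.e. seriality.
F1: fails — world o has no successor.
F2: fails — world 1 has no successor.
F3: ✓.

F3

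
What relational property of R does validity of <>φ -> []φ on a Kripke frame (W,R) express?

Suppose ◇φ→□φ is valid. Take Rxy, Rxz and set V(φ)={y}. Then ◇φ at x, so □φ at x, so φ at z, i.e. z=y.
Conversely, any frame satisfying forall x forall y forall z (Rxy & Rxz -> y = z) validates the schema.
Frame condition: forall x forall y forall z (Rxy & Rxz -> y = z).

partial functionality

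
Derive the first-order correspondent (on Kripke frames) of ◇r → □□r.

This is a Sahlqvist (Geach-type) schema ◇^1□^0r → □^2◇^0r.
Minimal-valuation argument: fix x; take any y with xR^1y and any z with xR^2z. Set V(r) to the set of worlds R-reachable from y in exactly 0 steps. Then □^0r holds at y, so the antecedent holds at x; validity forces ◇^0r at z, giving a w with zR^0w and yR^0w.
First-order correspondent: ∀x ∀y ∀z ((xRy ∧ xR²z) → ∃w (y = w ∧ z = w)).

∀x ∀y ∀z ((xRy ∧ xR²z) → ∃w (y = w ∧ z = w))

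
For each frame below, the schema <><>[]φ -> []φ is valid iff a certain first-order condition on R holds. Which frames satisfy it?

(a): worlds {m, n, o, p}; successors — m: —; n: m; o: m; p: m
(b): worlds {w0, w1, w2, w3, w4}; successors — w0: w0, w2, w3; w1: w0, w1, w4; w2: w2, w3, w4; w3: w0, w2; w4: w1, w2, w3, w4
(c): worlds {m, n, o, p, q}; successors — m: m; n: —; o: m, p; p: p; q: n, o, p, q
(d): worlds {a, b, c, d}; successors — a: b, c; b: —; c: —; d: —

The schema corresponds to a generalized confluence (Geach) condition: forall x forall y forall z ((x R^2 y & xRz) -> exists w (yRw & z = w)).
(a): satisfies the condition.
(b): fails — w0R²w2, w0Rw0 but no w with w2Rw and w0=w.
(c): fails — oR²m, oRp but no w with mRw and p=w.
(d): satisfies the condition.
Valid on: (a), (d).

(a), (d)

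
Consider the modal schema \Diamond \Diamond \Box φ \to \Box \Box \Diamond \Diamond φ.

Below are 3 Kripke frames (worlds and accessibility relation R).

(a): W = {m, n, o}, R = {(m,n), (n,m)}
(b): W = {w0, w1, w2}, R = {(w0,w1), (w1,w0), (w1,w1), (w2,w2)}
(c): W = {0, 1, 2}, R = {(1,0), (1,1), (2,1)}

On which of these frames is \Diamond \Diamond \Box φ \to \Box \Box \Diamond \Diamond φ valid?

This is the axiom for a generalized confluence (Geach) condition; its first-order frame correspondent is \forall x \forall y \forall z ((x R^2 y \wedge x R^2 z) \to \exists w (yRw \wedge z R^2 w)).
(a): fails — mR²m, mR²m but no w with mRw and mR²w.
(b): satisfies the condition.
(c): fails — 1R²0, 1R²0 but no w with 0Rw and 0R²w.

(b)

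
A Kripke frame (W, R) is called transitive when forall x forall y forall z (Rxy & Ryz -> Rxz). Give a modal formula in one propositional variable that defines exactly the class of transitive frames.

The condition is transitivity. The 4 schema □q → □□q defines it.
Suppose □q→□□q is valid. Take Rxy, Ryz and set V(q)={w : Rxw}. Then □q at x, so □□q at x, so □q at y, so q at z, i.e. Rxz.

□q → □□q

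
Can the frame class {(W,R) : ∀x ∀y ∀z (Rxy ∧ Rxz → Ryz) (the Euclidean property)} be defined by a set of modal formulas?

Yes, by ◇q → □◇q

The condition is the Euclidean property. A defining modal formula is ◇q → □◇q.
Suppose ◇q→□◇q is valid. Take Rxy, Rxz and set V(q)={y}. Then ◇q at x, so □◇q at x, so ◇q at z, so some w with Rzw has q; w=y, i.e. Rzy. By symmetry of the argument, Ryz.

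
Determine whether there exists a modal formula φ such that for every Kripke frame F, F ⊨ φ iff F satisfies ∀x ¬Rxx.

Modal frame validity is preserved under surjective bounded morphisms.
The 2-cycle (worlds s,t with s→t→s) is irreflexive, and the map sending every world to a single reflexive point • is a surjective bounded morphism (forth: every edge maps to (•,•); back: every world has a successor). So any modal formula valid on the 2-cycle is also valid on the reflexive point, which is not irreflexive.
Hence irreflexivity is not modally definable.

Not modally definable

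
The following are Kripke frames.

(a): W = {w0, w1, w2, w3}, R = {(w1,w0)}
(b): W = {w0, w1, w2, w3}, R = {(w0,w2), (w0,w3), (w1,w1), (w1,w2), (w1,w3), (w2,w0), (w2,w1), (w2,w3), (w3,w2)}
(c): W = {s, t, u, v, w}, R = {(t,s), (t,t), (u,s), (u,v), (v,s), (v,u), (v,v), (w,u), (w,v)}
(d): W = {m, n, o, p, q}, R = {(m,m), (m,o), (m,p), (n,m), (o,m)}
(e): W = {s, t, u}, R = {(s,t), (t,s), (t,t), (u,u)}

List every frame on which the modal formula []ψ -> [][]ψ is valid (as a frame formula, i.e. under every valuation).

(a)

Frame correspondent (Sahlqvist): forall x forall y forall z (Rxy & Ryz -> Rxz) — i.e. transitivity.
(a): ✓.
(b): fails — Rw1w2 and Rw2w0 but not Rw1w0.
(c): fails — Ruv and Rvu but not Ruu.
(d): fails — Rom and Rmo but not Roo.
(e): fails — Rst and Rts but not Rss.
Valid on: (a).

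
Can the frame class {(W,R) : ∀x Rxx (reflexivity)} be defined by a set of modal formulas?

Yes, by □q → q

This is a Sahlqvist condition; the T axiom □q → q defines it.
Suppose □q→q is valid. At any x set V(q)={w : Rxw}. Then □q holds at x, so q holds at x, i.e. Rxx.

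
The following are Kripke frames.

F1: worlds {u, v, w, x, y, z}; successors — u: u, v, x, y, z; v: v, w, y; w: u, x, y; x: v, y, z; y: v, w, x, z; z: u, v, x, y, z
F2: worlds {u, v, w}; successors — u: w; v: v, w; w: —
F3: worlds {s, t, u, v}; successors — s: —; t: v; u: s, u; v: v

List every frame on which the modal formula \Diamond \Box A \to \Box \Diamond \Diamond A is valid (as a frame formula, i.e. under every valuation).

F1

The schema corresponds to a generalized confluence (Geach) condition: \forall x \forall y \forall z ((xRy \wedge xRz) \to \exists w (yRw \wedge z R^2 w)).
F1: holds.
F2: fails — uRw, uRw but no t with wRt and wR²t.
F3: fails — uRs, uRs but no w with sRw and sR²w.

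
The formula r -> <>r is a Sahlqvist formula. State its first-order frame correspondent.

reflexivity

This is a form of the T axiom.
It corresponds to reflexivity: forall x Rxx.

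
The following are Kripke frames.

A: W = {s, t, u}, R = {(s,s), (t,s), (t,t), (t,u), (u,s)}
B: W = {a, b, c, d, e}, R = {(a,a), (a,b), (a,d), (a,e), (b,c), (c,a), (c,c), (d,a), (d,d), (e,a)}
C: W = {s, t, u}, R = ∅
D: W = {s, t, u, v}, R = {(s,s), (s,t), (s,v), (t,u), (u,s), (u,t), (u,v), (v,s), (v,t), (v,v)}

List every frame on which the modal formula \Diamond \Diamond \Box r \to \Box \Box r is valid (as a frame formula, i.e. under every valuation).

C

The schema corresponds to a generalized confluence (Geach) condition: \forall x \forall y \forall z ((x R^2 y \wedge x R^2 z) \to \exists w (yRw \wedge z = w)).
A: fails — tR²s, tR²t but no w with sRw and t=w.
B: fails — aR²a, aR²c but no w with aRw and c=w.
C: satisfies the condition.
D: fails — sR²s, sR²u but no w with sRw and u=w.
Valid on: C.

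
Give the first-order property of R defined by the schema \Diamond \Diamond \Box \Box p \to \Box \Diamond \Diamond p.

\forall x \forall y \forall z ((x R^2 y \wedge xRz) \to \exists w (y R^2 w \wedge z R^2 w))

This is a Sahlqvist (Geach-type) schema ◇^2□^2p → □^1◇^2p.
Minimal-valuation argument: fix x; take any y with xR^2y and any z with xR^1z. Set V(p) to the set of worlds R-reachable from y in exactly 2 steps. Then □^2p holds at y, so the antecedent holds at x; validity forces ◇^2p at z, giving a w with zR^2w and yR^2w.
First-order correspondent: \forall x \forall y \forall z ((x R^2 y \wedge xRz) \to \exists w (y R^2 w \wedge z R^2 w)).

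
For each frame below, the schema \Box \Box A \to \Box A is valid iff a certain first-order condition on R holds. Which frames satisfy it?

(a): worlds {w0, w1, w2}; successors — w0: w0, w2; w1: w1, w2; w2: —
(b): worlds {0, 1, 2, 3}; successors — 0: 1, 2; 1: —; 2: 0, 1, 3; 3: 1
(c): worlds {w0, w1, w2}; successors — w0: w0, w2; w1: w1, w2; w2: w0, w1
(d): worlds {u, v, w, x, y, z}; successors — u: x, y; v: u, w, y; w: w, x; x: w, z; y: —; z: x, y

Frame correspondent (Sahlqvist): \forall x \forall y (Rxy \to \exists z (Rxz \wedge Rzy)) — i.e. density.
(a): condition met.
(b): fails — R02 but no z with R0z and Rz2.
(c): condition met.
(d): fails — Rzx but no t with Rzt and Rtx.
Valid on: (a), (c).

(a), (c)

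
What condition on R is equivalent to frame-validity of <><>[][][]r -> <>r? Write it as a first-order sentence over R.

This is a Sahlqvist (Geach-type) schema ◇^2□^3r → □^0◇^1r.
First-order correspondent: forall x forall y (x R^2 y -> exists w (y R^3 w & xRw)).

forall x forall y (x R^2 y -> exists w (y R^3 w & xRw))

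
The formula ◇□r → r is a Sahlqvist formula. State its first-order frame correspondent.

Symmetry

This is frame-equivalent to r → □◇r (substitute ¬r for r and contrapose).
Suppose r→□◇r is valid. Take Rxy and set V(r)={x}. Then r at x, so □◇r at x, so ◇r at y, so some z with Ryz has r; z=x, i.e. Ryx.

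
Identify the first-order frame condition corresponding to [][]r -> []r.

Suppose □□r→□r is valid. Take Rxy and set V(r)={w : xR²w}. Then □□r at x, so □r at x, so r at y, i.e. ∃z(Rxz∧Rzy).
Conversely, on a frame with density the schema holds at every world under every valuation.
Frame condition: forall x forall y (Rxy -> exists z (Rxz & Rzy)).

Density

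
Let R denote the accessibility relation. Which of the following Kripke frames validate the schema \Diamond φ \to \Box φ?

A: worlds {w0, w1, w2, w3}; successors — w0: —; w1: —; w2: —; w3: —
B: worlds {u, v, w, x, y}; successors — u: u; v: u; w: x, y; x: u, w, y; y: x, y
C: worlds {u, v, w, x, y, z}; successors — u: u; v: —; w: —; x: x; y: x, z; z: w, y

The schema corresponds to partial functionality: \forall x \forall y \forall z (Rxy \wedge Rxz \to y = z).
A: holds.
B: fails — w sees both x and y.
C: fails — y sees both x and z.

A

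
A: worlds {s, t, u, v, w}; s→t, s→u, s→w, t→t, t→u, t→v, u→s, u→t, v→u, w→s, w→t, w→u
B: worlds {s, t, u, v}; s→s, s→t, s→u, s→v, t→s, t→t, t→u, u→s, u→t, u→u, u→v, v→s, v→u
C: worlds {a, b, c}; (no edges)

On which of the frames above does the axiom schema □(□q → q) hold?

This is the axiom for shift-reflexivity; its first-order frame correspondent is ∀x ∀y (Rxy → Ryy).
A: fails — Rtv but not Rvv.
B: fails — Ruv but not Rvv.
C: ✓.
Valid on: C.

C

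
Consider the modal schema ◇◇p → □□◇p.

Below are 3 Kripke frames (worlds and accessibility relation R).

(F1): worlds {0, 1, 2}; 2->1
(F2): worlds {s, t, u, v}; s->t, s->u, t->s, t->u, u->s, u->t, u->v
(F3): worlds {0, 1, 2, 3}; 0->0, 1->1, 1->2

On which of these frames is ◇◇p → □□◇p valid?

This is the axiom for a generalized confluence (Geach) condition; its first-order frame correspondent is ∀x ∀y ∀z ((xR²y ∧ xR²z) → ∃w (y = w ∧ zRw)).
(F1): satisfies the condition.
(F2): fails — sR²s, sR²s but no w with s=w and sRw.
(F3): fails — 1R²1, 1R²2 but no w with 1=w and 2Rw.
Valid on: (F1).

(F1)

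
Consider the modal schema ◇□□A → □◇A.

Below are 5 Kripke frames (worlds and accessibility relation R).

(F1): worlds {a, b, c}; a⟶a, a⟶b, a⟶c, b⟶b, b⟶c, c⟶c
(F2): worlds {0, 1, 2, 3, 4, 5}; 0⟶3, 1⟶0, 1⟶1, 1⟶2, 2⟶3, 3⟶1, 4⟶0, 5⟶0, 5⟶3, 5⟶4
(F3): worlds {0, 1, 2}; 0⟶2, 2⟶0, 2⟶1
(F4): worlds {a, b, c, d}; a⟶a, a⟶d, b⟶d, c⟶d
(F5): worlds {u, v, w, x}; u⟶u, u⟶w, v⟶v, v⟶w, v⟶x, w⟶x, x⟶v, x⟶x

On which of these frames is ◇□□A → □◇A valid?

(F1)

The schema corresponds to a generalized confluence (Geach) condition: ∀x ∀y ∀z ((xRy ∧ xRz) → ∃w (yR²w ∧ zRw)).
(F1): condition met.
(F2): fails — 1R0, 1R0 but no w with 0R²w and 0Rw.
(F3): fails — 0R2, 0R2 but no w with 2R²w and 2Rw.
(F4): fails — aRa, aRd but no w with aR²w and dRw.
(F5): fails — uRw, uRu but no t with wR²t and uRt.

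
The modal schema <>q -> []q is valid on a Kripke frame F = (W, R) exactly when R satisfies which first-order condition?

partial functionality: forall x forall y forall z (Rxy & Rxz -> y = z)

This schema is the CD axiom.
Its frame correspondent is partial functionality — forall x forall y forall z (Rxy & Rxz -> y = z).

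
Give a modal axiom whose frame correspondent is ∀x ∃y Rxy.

□q → ◇q

A defining formula is □q → ◇q (the D axiom).
Suppose □q→◇q is valid. At any x set V(q)=W. Then □q at x, so ◇q at x, so x has a successor.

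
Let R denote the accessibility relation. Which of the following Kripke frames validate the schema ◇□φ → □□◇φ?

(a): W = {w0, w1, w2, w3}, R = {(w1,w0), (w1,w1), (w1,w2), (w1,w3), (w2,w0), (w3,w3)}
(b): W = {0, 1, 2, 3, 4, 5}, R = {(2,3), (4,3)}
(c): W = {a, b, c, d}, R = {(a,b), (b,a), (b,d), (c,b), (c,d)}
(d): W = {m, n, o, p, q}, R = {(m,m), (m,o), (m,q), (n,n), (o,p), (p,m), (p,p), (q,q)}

The schema corresponds to a generalized confluence (Geach) condition: ∀x ∀y ∀z ((xRy ∧ xR²z) → ∃w (yRw ∧ zRw)).
(a): fails — w1Rw0, w1R²w0 but no w with w0Rw and w0Rw.
(b): holds.
(c): fails — aRb, aR²a but no w with bRw and aRw.
(d): fails — mRm, mR²o but no w with mRw and oRw.

(b)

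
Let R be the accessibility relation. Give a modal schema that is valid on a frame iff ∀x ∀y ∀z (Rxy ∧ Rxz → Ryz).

◇ψ → □◇ψ

A defining formula is ◇ψ → □◇ψ (the 5 axiom).
Suppose ◇ψ→□◇ψ is valid. Take Rxy, Rxz and set V(ψ)={y}. Then ◇ψ at x, so □◇ψ at x, so ◇ψ at z, so some w with Rzw has ψ; w=y, i.e. Rzy. By symmetry of the argument, Ryz.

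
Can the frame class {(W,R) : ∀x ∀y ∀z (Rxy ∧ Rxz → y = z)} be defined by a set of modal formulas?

Yes: it is partial functionality, defined by the CD schema ◇p → □p.
Suppose ◇p→□p is valid. Take Rxy, Rxz and set V(p)={y}. Then ◇p at x, so □p at x, so p at z, i.e. z=y.

Yes, by ◇p → □p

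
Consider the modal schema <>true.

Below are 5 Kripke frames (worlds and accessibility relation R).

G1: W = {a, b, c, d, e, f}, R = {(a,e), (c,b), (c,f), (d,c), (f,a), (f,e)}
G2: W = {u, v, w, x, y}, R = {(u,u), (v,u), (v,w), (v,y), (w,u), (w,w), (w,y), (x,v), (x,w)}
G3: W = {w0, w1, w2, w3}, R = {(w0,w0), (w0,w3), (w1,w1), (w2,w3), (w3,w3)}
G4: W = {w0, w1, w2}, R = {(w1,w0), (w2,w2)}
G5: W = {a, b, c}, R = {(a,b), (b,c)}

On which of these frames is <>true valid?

G3

This is the axiom for seriality; its first-order frame correspondent is forall x exists y Rxy.
G1: fails — world b has no successor.
G2: fails — world y has no successor.
G3: ✓.
G4: fails — world w0 has no successor.
G5: fails — world c has no successor.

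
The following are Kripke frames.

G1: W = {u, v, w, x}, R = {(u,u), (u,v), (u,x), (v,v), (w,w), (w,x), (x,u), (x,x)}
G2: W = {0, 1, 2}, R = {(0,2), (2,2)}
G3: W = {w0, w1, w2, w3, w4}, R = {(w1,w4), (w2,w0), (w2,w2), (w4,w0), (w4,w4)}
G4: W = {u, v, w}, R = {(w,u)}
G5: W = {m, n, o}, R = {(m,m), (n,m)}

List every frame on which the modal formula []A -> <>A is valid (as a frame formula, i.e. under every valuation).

This is the axiom for seriality; its first-order frame correspondent is forall x exists y Rxy.
G1: ✓.
G2: fails — world 1 has no successor.
G3: fails — world w0 has no successor.
G4: fails — world u has no successor.
G5: fails — world o has no successor.

G1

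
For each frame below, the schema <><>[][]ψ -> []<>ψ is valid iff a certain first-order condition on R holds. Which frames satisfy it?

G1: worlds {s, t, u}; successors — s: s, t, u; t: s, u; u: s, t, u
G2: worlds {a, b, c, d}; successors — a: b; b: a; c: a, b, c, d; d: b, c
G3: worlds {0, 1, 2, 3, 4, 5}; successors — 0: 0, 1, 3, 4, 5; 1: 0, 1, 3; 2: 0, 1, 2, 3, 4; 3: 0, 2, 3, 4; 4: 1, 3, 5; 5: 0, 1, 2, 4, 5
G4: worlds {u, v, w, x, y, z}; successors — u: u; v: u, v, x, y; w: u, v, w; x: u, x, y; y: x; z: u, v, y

Frame correspondent (Sahlqvist): forall x forall y forall z ((x R^2 y & xRz) -> exists w (y R^2 w & zRw)) — i.e. a generalized confluence (Geach) condition.
G1: holds.
G2: fails — cR²a, cRa but no w with aR²w and aRw.
G3: holds.
G4: fails — vR²u, vRy but no t with uR²t and yRt.
Valid on: G1, G3.

G1, G3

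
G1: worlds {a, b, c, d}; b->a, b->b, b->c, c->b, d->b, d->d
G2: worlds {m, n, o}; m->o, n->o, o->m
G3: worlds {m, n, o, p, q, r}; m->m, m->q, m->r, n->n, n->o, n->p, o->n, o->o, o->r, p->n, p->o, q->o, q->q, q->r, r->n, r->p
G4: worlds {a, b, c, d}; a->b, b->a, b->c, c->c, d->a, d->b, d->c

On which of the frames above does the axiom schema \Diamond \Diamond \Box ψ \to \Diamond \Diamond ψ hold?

Frame correspondent (Sahlqvist): \forall x \forall y (x R^2 y \to \exists w (yRw \wedge x R^2 w)) — i.e. a generalized confluence (Geach) condition.
G1: fails — bR²a but no w with aRw and bR²w.
G2: fails — mR²m but no w with mRw and mR²w.
G3: ✓.
G4: fails — aR²a but no w with aRw and aR²w.
Valid on: G3.

G3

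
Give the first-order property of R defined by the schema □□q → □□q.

This is a Sahlqvist (Geach-type) schema ◇^0□^2q → □^2◇^0q.
Minimal-valuation argument: fix x; take any y with xR^0y and any z with xR^2z. Set V(q) to the set of worlds R-reachable from y in exactly 2 steps. Then □^2q holds at y, so the antecedent holds at x; validity forces ◇^0q at z, giving a w with zR^0w and yR^2w.
First-order correspondent: ∀x ∀z (xR²z → ∃w (xR²w ∧ z = w)).

∀x ∀z (xR²z → ∃w (xR²w ∧ z = w))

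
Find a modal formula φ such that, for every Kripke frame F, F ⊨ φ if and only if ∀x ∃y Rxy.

A defining formula is □q → ◇q (the D axiom).
Suppose □q→◇q is valid. At any x set V(q)=W. Then □q at x, so ◇q at x, so x has a successor.

□q → ◇q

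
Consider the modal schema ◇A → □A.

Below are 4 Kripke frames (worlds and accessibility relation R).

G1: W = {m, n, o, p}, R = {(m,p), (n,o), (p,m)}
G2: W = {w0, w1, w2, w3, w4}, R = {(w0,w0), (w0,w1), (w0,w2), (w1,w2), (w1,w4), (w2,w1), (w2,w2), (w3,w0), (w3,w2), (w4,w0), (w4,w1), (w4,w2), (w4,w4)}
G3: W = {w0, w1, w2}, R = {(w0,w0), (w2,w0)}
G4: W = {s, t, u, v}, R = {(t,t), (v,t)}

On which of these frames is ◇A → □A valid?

This is the axiom for partial functionality; its first-order frame correspondent is ∀x ∀y ∀z (Rxy ∧ Rxz → y = z).
G1: holds.
G2: fails — w0 sees both w0 and w1.
G3: holds.
G4: holds.

G1, G3, G4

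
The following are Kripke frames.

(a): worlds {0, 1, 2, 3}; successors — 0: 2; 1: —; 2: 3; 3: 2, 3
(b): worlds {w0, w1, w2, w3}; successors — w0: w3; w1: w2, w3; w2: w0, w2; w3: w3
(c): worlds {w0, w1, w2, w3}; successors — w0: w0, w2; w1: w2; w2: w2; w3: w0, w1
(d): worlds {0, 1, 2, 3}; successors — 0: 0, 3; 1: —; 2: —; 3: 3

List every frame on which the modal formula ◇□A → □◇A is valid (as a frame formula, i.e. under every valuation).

This is the axiom for convergence; its first-order frame correspondent is ∀x ∀y ∀z (Rxy ∧ Rxz → ∃w (Ryw ∧ Rzw)).
(a): ✓.
(b): fails — Rw1w2 and Rw1w3 but w2 and w3 have no common successor.
(c): ✓.
(d): ✓.
Valid on: (a), (c), (d).

(a), (c), (d)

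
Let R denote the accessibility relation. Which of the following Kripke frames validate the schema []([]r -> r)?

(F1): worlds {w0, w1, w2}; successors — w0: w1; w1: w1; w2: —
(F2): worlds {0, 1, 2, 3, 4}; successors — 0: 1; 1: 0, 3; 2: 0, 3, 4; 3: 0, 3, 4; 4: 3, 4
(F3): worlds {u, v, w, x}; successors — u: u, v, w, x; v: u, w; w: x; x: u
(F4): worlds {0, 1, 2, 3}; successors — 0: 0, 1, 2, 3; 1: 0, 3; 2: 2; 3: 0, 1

(F1)

This is the axiom for shift-reflexivity; its first-order frame correspondent is forall x forall y (Rxy -> Ryy).
(F1): holds.
(F2): fails — R10 but not R00.
(F3): fails — Ruv but not Rvv.
(F4): fails — R31 but not R11.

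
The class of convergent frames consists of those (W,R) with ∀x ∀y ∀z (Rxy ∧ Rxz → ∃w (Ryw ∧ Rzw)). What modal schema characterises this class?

◇□p → □◇p

The condition is convergence. The .2 schema ◇□p → □◇p defines it.
Suppose ◇□p→□◇p is valid. Take Rxy, Rxz and set V(p)={w : Ryw}. Then □p at y so ◇□p at x, so □◇p at x, so ◇p at z, giving w with Rzw and Ryw.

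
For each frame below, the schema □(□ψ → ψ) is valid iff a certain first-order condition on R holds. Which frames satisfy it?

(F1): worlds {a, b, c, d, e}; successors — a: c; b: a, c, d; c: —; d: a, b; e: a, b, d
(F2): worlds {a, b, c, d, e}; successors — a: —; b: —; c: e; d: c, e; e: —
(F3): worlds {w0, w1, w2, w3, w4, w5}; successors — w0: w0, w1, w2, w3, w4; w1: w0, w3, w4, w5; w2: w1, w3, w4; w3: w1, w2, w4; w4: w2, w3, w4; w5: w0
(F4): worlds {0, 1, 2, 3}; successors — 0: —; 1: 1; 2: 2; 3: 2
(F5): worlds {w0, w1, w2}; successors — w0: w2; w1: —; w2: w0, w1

(F4)

Frame correspondent (Sahlqvist): ∀x ∀y (Rxy → Ryy) — i.e. shift-reflexivity.
(F1): fails — Rbc but not Rcc.
(F2): fails — Rde but not Ree.
(F3): fails — Rw3w1 but not Rw1w1.
(F4): holds.
(F5): fails — Rw0w2 but not Rw2w2.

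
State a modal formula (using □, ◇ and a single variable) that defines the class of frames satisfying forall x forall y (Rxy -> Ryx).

A defining formula is ψ → □◇ψ (the B axiom).
Suppose ψ→□◇ψ is valid. Take Rxy and set V(ψ)={x}. Then ψ at x, so □◇ψ at x, so ◇ψ at y, so some z with Ryz has ψ; z=x, i.e. Ryx.

ψ → □◇ψ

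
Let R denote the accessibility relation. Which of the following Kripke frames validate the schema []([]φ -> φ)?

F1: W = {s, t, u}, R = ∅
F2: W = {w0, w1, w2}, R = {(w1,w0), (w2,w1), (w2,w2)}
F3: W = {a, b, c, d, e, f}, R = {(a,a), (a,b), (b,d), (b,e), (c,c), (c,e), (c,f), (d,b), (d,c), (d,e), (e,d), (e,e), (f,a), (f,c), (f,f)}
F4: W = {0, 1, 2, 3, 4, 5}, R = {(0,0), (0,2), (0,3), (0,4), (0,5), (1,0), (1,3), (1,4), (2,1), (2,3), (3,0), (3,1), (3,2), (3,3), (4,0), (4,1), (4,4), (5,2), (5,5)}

This is the axiom for shift-reflexivity; its first-order frame correspondent is forall x forall y (Rxy -> Ryy).
F1: condition met.
F2: fails — Rw1w0 but not Rw0w0.
F3: fails — Rab but not Rbb.
F4: fails — R21 but not R11.
Valid on: F1.

F1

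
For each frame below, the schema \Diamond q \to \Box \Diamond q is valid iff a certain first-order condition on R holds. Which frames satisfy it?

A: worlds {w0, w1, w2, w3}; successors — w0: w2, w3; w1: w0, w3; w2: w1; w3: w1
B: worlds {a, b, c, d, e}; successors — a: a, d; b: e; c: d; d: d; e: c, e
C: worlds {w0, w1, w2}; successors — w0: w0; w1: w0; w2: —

Frame correspondent (Sahlqvist): \forall x \forall y \forall z (Rxy \wedge Rxz \to Ryz) — i.e. the Euclidean property.
A: fails — Rw0w2 and Rw0w2 but not Rw2w2.
B: fails — Rad and Raa but not Rda.
C: satisfies the condition.
Valid on: C.

C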